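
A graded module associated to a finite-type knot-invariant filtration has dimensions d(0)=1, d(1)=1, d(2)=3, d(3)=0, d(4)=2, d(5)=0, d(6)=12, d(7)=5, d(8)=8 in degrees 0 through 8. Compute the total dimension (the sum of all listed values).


Total dimension = d(0) + d(1) + ... + d(8)
= 1 + 1 + 3 + 0 + 2 + 0 + 12 + 5 + 8
= 32

32


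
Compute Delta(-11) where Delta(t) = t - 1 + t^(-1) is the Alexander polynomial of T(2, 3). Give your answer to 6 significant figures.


Substituting t = -11 into Delta(t) = t - 1 + t^(-1):
Term values: (-11) + (-1) + (-0.0909091)
Sum = -12.09090909
Rounded to 6 significant figures: -12.0909

-12.0909


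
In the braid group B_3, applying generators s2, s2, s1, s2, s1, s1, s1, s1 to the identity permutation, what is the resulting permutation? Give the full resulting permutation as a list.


Starting with identity [1, 2, 3].
Apply generators in sequence:
  After s2: [1, 3, 2]
  After s2: [1, 2, 3]
  After s1: [2, 1, 3]
  After s2: [2, 3, 1]
  After s1: [3, 2, 1]
  After s1: [2, 3, 1]
  After s1: [3, 2, 1]
  After s1: [2, 3, 1]
Final permutation: [2, 3, 1]

[2, 3, 1]


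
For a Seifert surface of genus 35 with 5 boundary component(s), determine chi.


chi = 2 - 2g - b
= 2 - 2*35 - 5
= 2 - 70 - 5 = -73

-73


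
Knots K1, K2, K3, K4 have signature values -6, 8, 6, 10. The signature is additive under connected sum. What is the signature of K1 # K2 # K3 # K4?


The signature is additive under connected sum.
signature(K1 # K2 # K3 # K4) = (-6) + (8) + (6) + (10)
= 18

18


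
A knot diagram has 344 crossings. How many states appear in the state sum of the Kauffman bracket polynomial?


Each crossing contributes 2 choices (A-smoothing or B-smoothing).
Total states = 2^344 = 35835915874844867368919076489095108449946327955754392558399825615420669938882575126094039892345713852416

35835915874844867368919076489095108449946327955754392558399825615420669938882575126094039892345713852416


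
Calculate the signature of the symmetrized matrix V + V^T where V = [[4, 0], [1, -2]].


Step 1: V + V^T = [[8, 1], [1, -4]]
Step 2: trace = 4, det = -33
Step 3: Discriminant = 4^2 - 4*(-33) = 148
Step 4: Eigenvalues: 8.08276, -4.08276
Step 5: Signature = (# positive eigenvalues) - (# negative eigenvalues) = 0

0


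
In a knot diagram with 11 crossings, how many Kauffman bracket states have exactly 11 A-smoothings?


We choose which 11 of 11 crossings get A-smoothings.
C(11, 11) = 11! / (11! * 0!)
= 1

1


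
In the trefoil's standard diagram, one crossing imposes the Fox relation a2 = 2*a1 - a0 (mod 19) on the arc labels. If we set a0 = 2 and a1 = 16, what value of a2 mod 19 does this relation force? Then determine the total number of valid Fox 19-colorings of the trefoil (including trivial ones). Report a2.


Step 1: Apply the given crossing relation 2*a1 - a0 - a2 = 0 (mod 19).
  a2 = 2*a1 - a0 mod 19
  a2 = 2*16 - 2 mod 19
  a2 = 32 - 2 mod 19
  a2 = 30 mod 19 = 11
Step 2: The trefoil has determinant 3.
  Number of Fox p-colorings (p prime) is p^2 if p = 3, else p.
  Since 19 does not divide 3, only trivial (constant) colorings exist.
  (So the trial a0 = 2, a1 = 16 with a0 != a1 does NOT extend to a valid coloring of the whole trefoil: the other two crossing relations require 3*(a1 - a0) = 0 (mod 19), which fails.)
  Total colorings = 19
Step 3: a2 = 11, total Fox 19-colorings = 19

11


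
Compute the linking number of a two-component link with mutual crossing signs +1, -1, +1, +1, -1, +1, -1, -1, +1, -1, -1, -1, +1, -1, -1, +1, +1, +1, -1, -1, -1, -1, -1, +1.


Step 1: Count positive crossings: 10
Step 2: Count negative crossings: 14
Step 3: Sum of signs = 10 - 14 = -4
Step 4: Linking number = sum/2 = -4/2 = -2

-2


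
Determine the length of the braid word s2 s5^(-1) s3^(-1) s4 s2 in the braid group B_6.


The word length counts the number of generators (including inverses).
Listing each generator: s2, s5^(-1), s3^(-1), s4, s2
There are 5 generators in this braid word.

5


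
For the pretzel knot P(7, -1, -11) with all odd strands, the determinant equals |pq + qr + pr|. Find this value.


Step 1: Compute pq + qr + pr.
pq = 7*(-1) = -7
qr = (-1)*(-11) = 11
pr = 7*(-11) = -77
pq + qr + pr = -7 + 11 + (-77) = -73
Step 2: Take absolute value.
det(P(7,-1,-11)) = |-73| = 73

73


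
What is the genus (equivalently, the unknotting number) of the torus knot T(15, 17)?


For a torus knot T(p,q), both the unknotting number and genus equal (p-1)(q-1)/2.
= (15-1)(17-1)/2
= 14*16/2
= 224/2 = 112

112


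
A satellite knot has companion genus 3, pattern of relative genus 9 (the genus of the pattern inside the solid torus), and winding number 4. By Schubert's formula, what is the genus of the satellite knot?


Schubert: g(satellite) = g_rel(pattern) + |winding| * g(companion),
where g_rel(pattern) is the genus of the pattern relative to the solid torus.
= 9 + 4 * 3
= 9 + 12 = 21

21


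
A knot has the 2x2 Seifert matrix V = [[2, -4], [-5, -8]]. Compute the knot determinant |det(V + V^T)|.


Step 1: Form V + V^T where V = [[2, -4], [-5, -8]]
  V^T = [[2, -5], [-4, -8]]
  V + V^T = [[4, -9], [-9, -16]]
Step 2: det(V + V^T) = 4*(-16) - (-9)*(-9)
  = -64 - 81 = -145
Step 3: Knot determinant = |det(V + V^T)| = |-145| = 145

145


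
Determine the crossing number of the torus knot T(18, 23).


For a torus knot T(p, q) with gcd(p,q)=1,
the crossing number is min(p*(q-1), q*(p-1)).
p*(q-1) = 18*22 = 396
q*(p-1) = 23*17 = 391
min(396, 391) = 391

391


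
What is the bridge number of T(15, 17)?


The bridge number of T(p,q) is min(p,q).
min(15, 17) = 15

15


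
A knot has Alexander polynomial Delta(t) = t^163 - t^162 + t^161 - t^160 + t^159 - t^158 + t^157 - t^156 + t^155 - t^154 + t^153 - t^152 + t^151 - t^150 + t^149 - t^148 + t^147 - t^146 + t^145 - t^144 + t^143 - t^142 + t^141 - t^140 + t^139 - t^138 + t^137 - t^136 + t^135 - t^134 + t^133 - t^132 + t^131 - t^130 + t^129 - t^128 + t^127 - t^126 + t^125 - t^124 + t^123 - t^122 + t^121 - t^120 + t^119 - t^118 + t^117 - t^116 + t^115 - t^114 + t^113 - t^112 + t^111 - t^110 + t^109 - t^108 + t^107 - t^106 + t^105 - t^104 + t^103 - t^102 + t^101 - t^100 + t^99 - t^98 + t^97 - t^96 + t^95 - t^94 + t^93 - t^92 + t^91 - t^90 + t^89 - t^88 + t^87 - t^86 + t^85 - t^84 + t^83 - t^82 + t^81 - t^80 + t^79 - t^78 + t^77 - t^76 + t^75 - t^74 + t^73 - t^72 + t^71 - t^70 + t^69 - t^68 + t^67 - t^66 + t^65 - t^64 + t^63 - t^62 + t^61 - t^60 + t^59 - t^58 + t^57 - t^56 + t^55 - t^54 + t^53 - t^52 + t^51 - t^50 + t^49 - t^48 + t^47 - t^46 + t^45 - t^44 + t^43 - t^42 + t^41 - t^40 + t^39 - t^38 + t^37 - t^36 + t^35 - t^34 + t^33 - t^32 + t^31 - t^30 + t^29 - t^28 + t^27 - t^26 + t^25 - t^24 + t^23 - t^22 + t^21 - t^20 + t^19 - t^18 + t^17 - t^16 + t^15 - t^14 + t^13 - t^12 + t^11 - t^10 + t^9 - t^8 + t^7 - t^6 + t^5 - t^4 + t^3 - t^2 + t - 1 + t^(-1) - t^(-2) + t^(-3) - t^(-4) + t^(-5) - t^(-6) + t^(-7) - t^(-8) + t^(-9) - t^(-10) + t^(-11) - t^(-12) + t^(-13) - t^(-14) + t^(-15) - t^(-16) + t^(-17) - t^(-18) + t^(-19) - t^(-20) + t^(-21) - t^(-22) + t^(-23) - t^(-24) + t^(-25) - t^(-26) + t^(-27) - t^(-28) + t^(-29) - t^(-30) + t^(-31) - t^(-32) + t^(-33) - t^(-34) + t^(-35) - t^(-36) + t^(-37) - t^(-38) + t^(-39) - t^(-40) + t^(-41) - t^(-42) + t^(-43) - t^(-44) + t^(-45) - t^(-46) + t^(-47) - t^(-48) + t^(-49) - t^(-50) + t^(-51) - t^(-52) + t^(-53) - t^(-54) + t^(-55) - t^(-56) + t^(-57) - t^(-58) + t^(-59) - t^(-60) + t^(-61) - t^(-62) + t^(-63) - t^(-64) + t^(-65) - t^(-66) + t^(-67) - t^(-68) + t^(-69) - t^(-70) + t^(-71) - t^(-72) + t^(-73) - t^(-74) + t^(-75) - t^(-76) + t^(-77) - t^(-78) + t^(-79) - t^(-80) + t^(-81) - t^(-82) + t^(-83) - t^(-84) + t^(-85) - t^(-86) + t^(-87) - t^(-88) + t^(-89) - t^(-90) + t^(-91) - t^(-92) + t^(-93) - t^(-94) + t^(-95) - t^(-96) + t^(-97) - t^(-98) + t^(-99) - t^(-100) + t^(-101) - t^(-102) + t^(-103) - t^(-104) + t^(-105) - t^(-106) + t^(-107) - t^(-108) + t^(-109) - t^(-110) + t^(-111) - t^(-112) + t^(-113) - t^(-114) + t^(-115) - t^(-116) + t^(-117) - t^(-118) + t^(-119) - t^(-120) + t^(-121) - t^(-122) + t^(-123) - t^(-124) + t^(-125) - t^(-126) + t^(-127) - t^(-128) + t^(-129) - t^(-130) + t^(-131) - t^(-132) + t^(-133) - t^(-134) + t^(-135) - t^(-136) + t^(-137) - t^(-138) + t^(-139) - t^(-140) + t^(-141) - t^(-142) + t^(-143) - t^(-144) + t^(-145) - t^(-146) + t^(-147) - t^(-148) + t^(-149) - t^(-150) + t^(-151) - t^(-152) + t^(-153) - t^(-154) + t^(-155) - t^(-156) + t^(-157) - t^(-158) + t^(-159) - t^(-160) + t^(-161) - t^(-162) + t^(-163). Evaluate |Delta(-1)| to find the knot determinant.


Step 1: The polynomial has 327 terms with alternating signs, exponents from 163 down to -163.
Step 2: Substitute t = -1. The i-th term has coefficient (-1)^i and exponent (m-i),
  so its value is (-1)^i * (-1)^(m-i) = (-1)^m = -1 for every i.
Step 3: All 327 terms equal -1, so Delta(-1) = 327 * (-1) = -327
Step 4: |Delta(-1)| = 327

327


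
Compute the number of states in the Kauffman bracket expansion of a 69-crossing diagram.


Each crossing contributes 2 choices (A-smoothing or B-smoothing).
Total states = 2^69 = 590295810358705651712

590295810358705651712


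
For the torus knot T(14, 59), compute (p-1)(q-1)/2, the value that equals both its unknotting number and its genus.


For a torus knot T(p,q), both the unknotting number and genus equal (p-1)(q-1)/2.
= (14-1)(59-1)/2
= 13*58/2
= 754/2 = 377

377


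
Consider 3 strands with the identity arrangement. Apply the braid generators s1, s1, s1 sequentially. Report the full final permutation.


Starting with identity [1, 2, 3].
Apply generators in sequence:
  After s1: [2, 1, 3]
  After s1: [1, 2, 3]
  After s1: [2, 1, 3]
Final permutation: [2, 1, 3]

[2, 1, 3]


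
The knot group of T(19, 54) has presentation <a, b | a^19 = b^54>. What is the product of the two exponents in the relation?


The relation is a^19 = b^54.
Product of exponents = 19 * 54
= 1026

1026


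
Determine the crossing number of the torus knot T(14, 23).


For a torus knot T(p, q) with gcd(p,q)=1,
the crossing number is min(p*(q-1), q*(p-1)).
p*(q-1) = 14*22 = 308
q*(p-1) = 23*13 = 299
min(308, 299) = 299

299


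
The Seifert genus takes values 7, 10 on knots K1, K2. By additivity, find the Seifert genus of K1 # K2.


The Seifert genus is additive under connected sum.
Seifert genus(K1 # K2) = (7) + (10)
= 17

17


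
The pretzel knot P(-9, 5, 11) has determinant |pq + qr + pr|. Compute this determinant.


Step 1: Compute pq + qr + pr.
pq = (-9)*5 = -45
qr = 5*11 = 55
pr = (-9)*11 = -99
pq + qr + pr = -45 + 55 + (-99) = -89
Step 2: Take absolute value.
det(P(-9,5,11)) = |-89| = 89

89


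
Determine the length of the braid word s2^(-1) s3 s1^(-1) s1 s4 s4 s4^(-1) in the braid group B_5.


The word length counts the number of generators (including inverses).
Listing each generator: s2^(-1), s3, s1^(-1), s1, s4, s4, s4^(-1)
There are 7 generators in this braid word.

7


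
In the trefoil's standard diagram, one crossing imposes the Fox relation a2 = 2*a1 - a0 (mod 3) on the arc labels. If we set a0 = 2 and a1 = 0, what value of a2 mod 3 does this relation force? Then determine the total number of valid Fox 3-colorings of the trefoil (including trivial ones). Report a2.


Step 1: Apply the given crossing relation 2*a1 - a0 - a2 = 0 (mod 3).
  a2 = 2*a1 - a0 mod 3
  a2 = 2*0 - 2 mod 3
  a2 = 0 - 2 mod 3
  a2 = -2 mod 3 = 1
Step 2: The trefoil has determinant 3.
  Number of Fox p-colorings (p prime) is p^2 if p = 3, else p.
  Since p = 3 divides det = 3, the trefoil is 3-colorable.
  (Indeed for p = 3 any choice of a0, a1 extends to a valid coloring; the trial (a0, a1, a2) = (2, 0, 1) satisfies all three crossing relations.)
  Total colorings = 3^2 = 9
Step 3: a2 = 1, total Fox 3-colorings = 9

1


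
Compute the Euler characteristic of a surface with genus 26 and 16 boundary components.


chi = 2 - 2g - b
= 2 - 2*26 - 16
= 2 - 52 - 16 = -66

-66


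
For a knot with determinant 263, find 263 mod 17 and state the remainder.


Step 1: A knot is p-colorable if and only if p divides its determinant.
Step 2: Compute 263 mod 17.
263 = 15 * 17 + 8
Step 3: 263 mod 17 = 8
Step 4: The knot is 17-colorable: no

8


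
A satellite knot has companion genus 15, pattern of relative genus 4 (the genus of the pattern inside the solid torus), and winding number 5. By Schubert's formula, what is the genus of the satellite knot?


Schubert: g(satellite) = g_rel(pattern) + |winding| * g(companion),
where g_rel(pattern) is the genus of the pattern relative to the solid torus.
= 4 + 5 * 15
= 4 + 75 = 79

79


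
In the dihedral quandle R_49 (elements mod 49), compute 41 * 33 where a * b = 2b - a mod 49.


41 * 33 = 2*33 - 41 mod 49
= 66 - 41 mod 49
= 25 mod 49 = 25

25


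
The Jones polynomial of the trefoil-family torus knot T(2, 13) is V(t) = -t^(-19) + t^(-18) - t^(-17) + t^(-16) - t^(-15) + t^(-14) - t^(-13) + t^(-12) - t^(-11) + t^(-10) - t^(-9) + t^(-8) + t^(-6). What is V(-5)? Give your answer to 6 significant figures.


Substituting t = -5 into V(t) = -t^(-19) + t^(-18) - t^(-17) + t^(-16) - t^(-15) + t^(-14) - t^(-13) + t^(-12) - t^(-11) + t^(-10) - t^(-9) + t^(-8) + t^(-6):
  (-)t^(-19) = 5.24288e-14
  (+)t^(-18) = 2.62144e-13
  (-)t^(-17) = 1.31072e-12
  (+)t^(-16) = 6.5536e-12
  (-)t^(-15) = 3.2768e-11
  (+)t^(-14) = 1.6384e-10
  (-)t^(-13) = 8.192e-10
  (+)t^(-12) = 4.096e-09
  (-)t^(-11) = 2.048e-08
  (+)t^(-10) = 1.024e-07
  (-)t^(-9) = 5.12e-07
  (+)t^(-8) = 2.56e-06
  (+)t^(-6) = 6.4e-05
Sum = (5.24288e-14) + (2.62144e-13) + (1.31072e-12) + (6.5536e-12) + (3.2768e-11) + (1.6384e-10) + (8.192e-10) + (4.096e-09) + (2.048e-08) + (1.024e-07) + (5.12e-07) + (2.56e-06) + (6.4e-05)
= 6.719999999e-05
Rounded to 6 significant figures: 6.72e-05

6.72e-05


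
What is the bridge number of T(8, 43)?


The bridge number of T(p,q) is min(p,q).
min(8, 43) = 8

8


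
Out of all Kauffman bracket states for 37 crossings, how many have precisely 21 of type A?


We choose which 21 of 37 crossings get A-smoothings.
C(37, 21) = 37! / (21! * 16!)
= 12875774670

12875774670


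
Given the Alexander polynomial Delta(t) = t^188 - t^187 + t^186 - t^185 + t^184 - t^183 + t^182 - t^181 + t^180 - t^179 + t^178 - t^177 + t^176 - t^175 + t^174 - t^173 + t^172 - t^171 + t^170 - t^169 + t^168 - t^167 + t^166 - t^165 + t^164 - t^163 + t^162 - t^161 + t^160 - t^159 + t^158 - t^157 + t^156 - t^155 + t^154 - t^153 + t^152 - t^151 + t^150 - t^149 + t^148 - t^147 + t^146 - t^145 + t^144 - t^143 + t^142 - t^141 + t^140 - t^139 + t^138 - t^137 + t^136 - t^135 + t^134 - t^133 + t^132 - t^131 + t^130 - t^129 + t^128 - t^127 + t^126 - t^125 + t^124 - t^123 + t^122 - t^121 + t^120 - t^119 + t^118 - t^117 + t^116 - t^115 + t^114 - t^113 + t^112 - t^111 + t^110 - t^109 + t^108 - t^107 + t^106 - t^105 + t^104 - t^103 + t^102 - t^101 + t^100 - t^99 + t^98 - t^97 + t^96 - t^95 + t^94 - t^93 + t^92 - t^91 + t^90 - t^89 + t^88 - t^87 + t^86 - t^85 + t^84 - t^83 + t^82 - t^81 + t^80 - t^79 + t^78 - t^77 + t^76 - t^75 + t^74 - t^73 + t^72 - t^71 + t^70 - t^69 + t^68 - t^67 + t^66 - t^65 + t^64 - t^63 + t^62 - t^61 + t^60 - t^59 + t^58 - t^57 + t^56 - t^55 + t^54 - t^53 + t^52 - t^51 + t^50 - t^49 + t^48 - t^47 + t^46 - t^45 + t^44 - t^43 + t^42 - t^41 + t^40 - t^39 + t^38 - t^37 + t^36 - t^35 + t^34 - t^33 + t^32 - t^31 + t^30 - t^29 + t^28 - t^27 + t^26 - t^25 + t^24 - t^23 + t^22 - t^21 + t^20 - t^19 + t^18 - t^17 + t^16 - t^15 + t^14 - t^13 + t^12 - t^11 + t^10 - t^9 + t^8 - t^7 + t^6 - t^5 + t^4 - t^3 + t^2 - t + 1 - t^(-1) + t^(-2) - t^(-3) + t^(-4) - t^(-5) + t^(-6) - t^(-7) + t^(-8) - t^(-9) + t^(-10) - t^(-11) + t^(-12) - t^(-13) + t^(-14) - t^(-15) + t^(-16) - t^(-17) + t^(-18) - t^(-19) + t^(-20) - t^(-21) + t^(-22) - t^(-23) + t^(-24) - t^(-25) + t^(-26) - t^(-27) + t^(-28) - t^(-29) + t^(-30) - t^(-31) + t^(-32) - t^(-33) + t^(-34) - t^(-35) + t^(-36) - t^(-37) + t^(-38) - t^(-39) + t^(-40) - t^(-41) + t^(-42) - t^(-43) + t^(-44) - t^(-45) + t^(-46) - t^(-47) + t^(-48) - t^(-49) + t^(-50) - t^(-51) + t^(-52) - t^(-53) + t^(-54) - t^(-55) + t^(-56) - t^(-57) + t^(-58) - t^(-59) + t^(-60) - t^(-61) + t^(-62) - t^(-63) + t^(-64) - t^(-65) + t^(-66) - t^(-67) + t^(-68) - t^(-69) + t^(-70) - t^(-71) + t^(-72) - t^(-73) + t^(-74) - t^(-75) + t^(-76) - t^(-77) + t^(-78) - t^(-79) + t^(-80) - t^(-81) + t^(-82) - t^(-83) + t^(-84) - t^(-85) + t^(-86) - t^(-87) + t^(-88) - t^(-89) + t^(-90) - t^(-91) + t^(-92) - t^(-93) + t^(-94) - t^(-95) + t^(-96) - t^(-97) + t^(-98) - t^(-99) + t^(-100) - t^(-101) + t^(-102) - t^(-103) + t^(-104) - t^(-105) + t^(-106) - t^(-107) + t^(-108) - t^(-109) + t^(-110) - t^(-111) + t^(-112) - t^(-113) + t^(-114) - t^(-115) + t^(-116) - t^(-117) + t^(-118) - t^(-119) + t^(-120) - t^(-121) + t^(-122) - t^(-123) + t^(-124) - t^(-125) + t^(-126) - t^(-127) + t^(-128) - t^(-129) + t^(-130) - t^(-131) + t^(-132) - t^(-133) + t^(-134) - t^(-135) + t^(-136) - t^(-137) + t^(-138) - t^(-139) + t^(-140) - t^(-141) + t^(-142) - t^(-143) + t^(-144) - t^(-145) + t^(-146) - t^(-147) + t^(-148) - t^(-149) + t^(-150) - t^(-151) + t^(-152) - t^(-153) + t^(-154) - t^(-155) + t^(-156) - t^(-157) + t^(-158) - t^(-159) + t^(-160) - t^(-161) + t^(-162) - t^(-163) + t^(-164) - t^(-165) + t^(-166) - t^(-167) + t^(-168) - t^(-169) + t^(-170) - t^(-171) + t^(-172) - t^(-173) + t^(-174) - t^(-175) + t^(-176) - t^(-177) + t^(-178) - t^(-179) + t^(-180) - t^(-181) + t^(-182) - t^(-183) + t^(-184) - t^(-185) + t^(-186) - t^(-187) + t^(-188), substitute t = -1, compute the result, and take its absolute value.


Step 1: The polynomial has 377 terms with alternating signs, exponents from 188 down to -188.
Step 2: Substitute t = -1. The i-th term has coefficient (-1)^i and exponent (m-i),
  so its value is (-1)^i * (-1)^(m-i) = (-1)^m = 1 for every i.
Step 3: All 377 terms equal 1, so Delta(-1) = 377 * (1) = 377
Step 4: |Delta(-1)| = 377

377


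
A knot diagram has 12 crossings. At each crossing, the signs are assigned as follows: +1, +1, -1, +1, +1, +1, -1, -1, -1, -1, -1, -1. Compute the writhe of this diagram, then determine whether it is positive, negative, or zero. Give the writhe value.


Step 1: Count positive crossings (+1).
Positive crossings: 5
Step 2: Count negative crossings (-1).
Negative crossings: 7
Step 3: Writhe = (positive) - (negative)
w = 5 - 7 = -2
Step 4: |w| = 2, and w is negative

-2


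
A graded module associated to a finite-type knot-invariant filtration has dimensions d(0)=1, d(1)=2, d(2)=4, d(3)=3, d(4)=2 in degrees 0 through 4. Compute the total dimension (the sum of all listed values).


Total dimension = d(0) + d(1) + ... + d(4)
= 1 + 2 + 4 + 3 + 2
= 12

12


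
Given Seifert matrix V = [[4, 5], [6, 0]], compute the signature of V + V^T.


Step 1: V + V^T = [[8, 11], [11, 0]]
Step 2: trace = 8, det = -121
Step 3: Discriminant = 8^2 - 4*(-121) = 548
Step 4: Eigenvalues: 15.7047, -7.7047
Step 5: Signature = (# positive eigenvalues) - (# negative eigenvalues) = 0

0


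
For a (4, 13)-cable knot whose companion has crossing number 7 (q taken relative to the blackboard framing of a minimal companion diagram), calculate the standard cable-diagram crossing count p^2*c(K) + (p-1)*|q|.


Step 1: Each of the c(K) crossings of the companion diagram becomes p*p = p^2 crossings among the p parallel strands, and each of the |q| twists s_1 s_2 ... s_(p-1) adds (p-1) crossings.
  Crossings = p^2 * c(K) + (p-1)*|q|
Step 2: = 4^2 * 7 + (4-1)*13
Step 3: = 16*7 + 3*13
Step 4: = 112 + 39 = 151

151


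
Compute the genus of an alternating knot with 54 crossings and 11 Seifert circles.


For alternating knots, g = (c - s + 1)/2.
= (54 - 11 + 1)/2
= 44/2 = 22

22


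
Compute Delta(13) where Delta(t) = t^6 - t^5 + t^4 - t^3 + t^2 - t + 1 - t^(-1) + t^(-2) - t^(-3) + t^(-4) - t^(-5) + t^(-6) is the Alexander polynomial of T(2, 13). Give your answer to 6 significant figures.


Substituting t = 13 into Delta(t) = t^6 - t^5 + t^4 - t^3 + t^2 - t + 1 - t^(-1) + t^(-2) - t^(-3) + t^(-4) - t^(-5) + t^(-6):
Term values: (4826809) + (-371293) + (28561) + (-2197) + (169) + (-13) + (1) + (-0.0769231) + (0.00591716) + (-0.000455166) + (3.50128e-05) + (-2.69329e-06) + (2.07176e-07)
Sum = 4482036.929
Rounded to 6 significant figures: 4.48204e+06

4.48204e+06


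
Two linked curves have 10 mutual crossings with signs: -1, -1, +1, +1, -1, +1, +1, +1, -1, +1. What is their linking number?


Step 1: Count positive crossings: 6
Step 2: Count negative crossings: 4
Step 3: Sum of signs = 6 - 4 = 2
Step 4: Linking number = sum/2 = 2/2 = 1

1


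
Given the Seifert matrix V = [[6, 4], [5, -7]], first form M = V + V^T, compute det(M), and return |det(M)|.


Step 1: Form V + V^T where V = [[6, 4], [5, -7]]
  V^T = [[6, 5], [4, -7]]
  V + V^T = [[12, 9], [9, -14]]
Step 2: det(V + V^T) = 12*(-14) - 9*9
  = -168 - 81 = -249
Step 3: Knot determinant = |det(V + V^T)| = |-249| = 249

249


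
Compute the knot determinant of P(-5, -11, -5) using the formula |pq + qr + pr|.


Step 1: Compute pq + qr + pr.
pq = (-5)*(-11) = 55
qr = (-11)*(-5) = 55
pr = (-5)*(-5) = 25
pq + qr + pr = 55 + 55 + 25 = 135
Step 2: Take absolute value.
det(P(-5,-11,-5)) = |135| = 135

135


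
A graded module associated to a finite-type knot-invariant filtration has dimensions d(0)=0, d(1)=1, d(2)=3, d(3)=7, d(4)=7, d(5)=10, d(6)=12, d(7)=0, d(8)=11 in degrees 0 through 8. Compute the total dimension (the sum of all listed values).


Total dimension = d(0) + d(1) + ... + d(8)
= 0 + 1 + 3 + 7 + 7 + 10 + 12 + 0 + 11
= 51

51


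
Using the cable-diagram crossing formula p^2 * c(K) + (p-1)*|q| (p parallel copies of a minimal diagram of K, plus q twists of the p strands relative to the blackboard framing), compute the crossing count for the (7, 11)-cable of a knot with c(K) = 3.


Step 1: Each of the c(K) crossings of the companion diagram becomes p*p = p^2 crossings among the p parallel strands, and each of the |q| twists s_1 s_2 ... s_(p-1) adds (p-1) crossings.
  Crossings = p^2 * c(K) + (p-1)*|q|
Step 2: = 7^2 * 3 + (7-1)*11
Step 3: = 49*3 + 6*11
Step 4: = 147 + 66 = 213

213


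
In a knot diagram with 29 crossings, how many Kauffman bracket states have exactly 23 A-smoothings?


We choose which 23 of 29 crossings get A-smoothings.
C(29, 23) = 29! / (23! * 6!)
= 475020

475020


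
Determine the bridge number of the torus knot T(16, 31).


The bridge number of T(p,q) is min(p,q).
min(16, 31) = 16

16


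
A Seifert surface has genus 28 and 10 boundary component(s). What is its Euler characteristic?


chi = 2 - 2g - b
= 2 - 2*28 - 10
= 2 - 56 - 10 = -64

-64


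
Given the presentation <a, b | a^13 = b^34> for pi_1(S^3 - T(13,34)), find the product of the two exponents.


The relation is a^13 = b^34.
Product of exponents = 13 * 34
= 442

442


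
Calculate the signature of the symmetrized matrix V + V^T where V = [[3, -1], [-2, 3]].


Step 1: V + V^T = [[6, -3], [-3, 6]]
Step 2: trace = 12, det = 27
Step 3: Discriminant = 12^2 - 4*27 = 36
Step 4: Eigenvalues: 9, 3
Step 5: Signature = (# positive eigenvalues) - (# negative eigenvalues) = 2

2


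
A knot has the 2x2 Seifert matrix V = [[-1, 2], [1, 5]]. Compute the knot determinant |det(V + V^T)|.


Step 1: Form V + V^T where V = [[-1, 2], [1, 5]]
  V^T = [[-1, 1], [2, 5]]
  V + V^T = [[-2, 3], [3, 10]]
Step 2: det(V + V^T) = (-2)*10 - 3*3
  = -20 - 9 = -29
Step 3: Knot determinant = |det(V + V^T)| = |-29| = 29

29


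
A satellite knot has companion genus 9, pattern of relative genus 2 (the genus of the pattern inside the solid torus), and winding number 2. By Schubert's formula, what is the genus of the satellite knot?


Schubert: g(satellite) = g_rel(pattern) + |winding| * g(companion),
where g_rel(pattern) is the genus of the pattern relative to the solid torus.
= 2 + 2 * 9
= 2 + 18 = 20

20


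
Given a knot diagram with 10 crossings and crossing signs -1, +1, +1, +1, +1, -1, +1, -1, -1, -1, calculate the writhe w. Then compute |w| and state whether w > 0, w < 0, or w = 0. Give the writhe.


Step 1: Count positive crossings (+1).
Positive crossings: 5
Step 2: Count negative crossings (-1).
Negative crossings: 5
Step 3: Writhe = (positive) - (negative)
w = 5 - 5 = 0
Step 4: |w| = 0, and w is zero

0


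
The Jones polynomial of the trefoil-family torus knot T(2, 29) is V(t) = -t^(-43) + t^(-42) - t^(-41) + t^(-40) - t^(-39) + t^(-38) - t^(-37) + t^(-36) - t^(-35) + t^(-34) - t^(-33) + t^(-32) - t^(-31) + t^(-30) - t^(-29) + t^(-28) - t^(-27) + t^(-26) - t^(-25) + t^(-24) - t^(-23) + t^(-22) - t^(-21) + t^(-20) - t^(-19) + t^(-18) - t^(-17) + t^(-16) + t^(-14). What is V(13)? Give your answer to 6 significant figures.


Substituting t = 13 into V(t) = -t^(-43) + t^(-42) - t^(-41) + t^(-40) - t^(-39) + t^(-38) - t^(-37) + t^(-36) - t^(-35) + t^(-34) - t^(-33) + t^(-32) - t^(-31) + t^(-30) - t^(-29) + t^(-28) - t^(-27) + t^(-26) - t^(-25) + t^(-24) - t^(-23) + t^(-22) - t^(-21) + t^(-20) - t^(-19) + t^(-18) - t^(-17) + t^(-16) + t^(-14):
  (-)t^(-43) = -1.26019e-48
  (+)t^(-42) = 1.63825e-47
  (-)t^(-41) = -2.12972e-46
  (+)t^(-40) = 2.76864e-45
  (-)t^(-39) = -3.59923e-44
  (+)t^(-38) = 4.679e-43
  (-)t^(-37) = -6.08269e-42
  (+)t^(-36) = 7.9075e-41
  (-)t^(-35) = -1.02798e-39
  (+)t^(-34) = 1.33637e-38
  (-)t^(-33) = -1.73728e-37
  (+)t^(-32) = 2.25846e-36
  (-)t^(-31) = -2.936e-35
  (+)t^(-30) = 3.8168e-34
  (-)t^(-29) = -4.96184e-33
  (+)t^(-28) = 6.45039e-32
  (-)t^(-27) = -8.38551e-31
  (+)t^(-26) = 1.09012e-29
  (-)t^(-25) = -1.41715e-28
  (+)t^(-24) = 1.8423e-27
  (-)t^(-23) = -2.39499e-26
  (+)t^(-22) = 3.11348e-25
  (-)t^(-21) = -4.04753e-24
  (+)t^(-20) = 5.26178e-23
  (-)t^(-19) = -6.84032e-22
  (+)t^(-18) = 8.89241e-21
  (-)t^(-17) = -1.15601e-19
  (+)t^(-16) = 1.50282e-18
  (+)t^(-14) = 2.53976e-16
Sum = (-1.26019e-48) + (1.63825e-47) + (-2.12972e-46) + (2.76864e-45) + (-3.59923e-44) + (4.679e-43) + (-6.08269e-42) + (7.9075e-41) + (-1.02798e-39) + (1.33637e-38) + (-1.73728e-37) + (2.25846e-36) + (-2.936e-35) + (3.8168e-34) + (-4.96184e-33) + (6.45039e-32) + (-8.38551e-31) + (1.09012e-29) + (-1.41715e-28) + (1.8423e-27) + (-2.39499e-26) + (3.11348e-25) + (-4.04753e-24) + (5.26178e-23) + (-6.84032e-22) + (8.89241e-21) + (-1.15601e-19) + (1.50282e-18) + (2.53976e-16)
= 2.553717011e-16
Rounded to 6 significant figures: 2.55372e-16

2.55372e-16


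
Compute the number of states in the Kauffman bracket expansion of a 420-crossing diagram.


Each crossing contributes 2 choices (A-smoothing or B-smoothing).
Total states = 2^420 = 2707685248164858261307045101702230179137145581421695874189921465443966120903931272499975005961073806735733604454495675614232576

2707685248164858261307045101702230179137145581421695874189921465443966120903931272499975005961073806735733604454495675614232576


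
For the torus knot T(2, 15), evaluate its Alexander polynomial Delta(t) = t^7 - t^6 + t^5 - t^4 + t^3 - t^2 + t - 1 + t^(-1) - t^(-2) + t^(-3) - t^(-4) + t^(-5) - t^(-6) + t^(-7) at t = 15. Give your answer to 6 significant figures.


Substituting t = 15 into Delta(t) = t^7 - t^6 + t^5 - t^4 + t^3 - t^2 + t - 1 + t^(-1) - t^(-2) + t^(-3) - t^(-4) + t^(-5) - t^(-6) + t^(-7):
Term values: (170859375) + (-11390625) + (759375) + (-50625) + (3375) + (-225) + (15) + (-1) + (0.0666667) + (-0.00444444) + (0.000296296) + (-1.97531e-05) + (1.31687e-06) + (-8.77915e-08) + (5.85277e-09)
Sum = 160180664.1
Rounded to 6 significant figures: 1.60181e+08

1.60181e+08


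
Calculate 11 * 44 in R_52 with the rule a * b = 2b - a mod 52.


11 * 44 = 2*44 - 11 mod 52
= 88 - 11 mod 52
= 77 mod 52 = 25

25


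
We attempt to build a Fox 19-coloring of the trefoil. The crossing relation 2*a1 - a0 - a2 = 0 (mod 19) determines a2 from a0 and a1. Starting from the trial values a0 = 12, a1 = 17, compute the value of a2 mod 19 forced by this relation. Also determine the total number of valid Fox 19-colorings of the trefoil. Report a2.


Step 1: Apply the given crossing relation 2*a1 - a0 - a2 = 0 (mod 19).
  a2 = 2*a1 - a0 mod 19
  a2 = 2*17 - 12 mod 19
  a2 = 34 - 12 mod 19
  a2 = 22 mod 19 = 3
Step 2: The trefoil has determinant 3.
  Number of Fox p-colorings (p prime) is p^2 if p = 3, else p.
  Since 19 does not divide 3, only trivial (constant) colorings exist.
  (So the trial a0 = 12, a1 = 17 with a0 != a1 does NOT extend to a valid coloring of the whole trefoil: the other two crossing relations require 3*(a1 - a0) = 0 (mod 19), which fails.)
  Total colorings = 19
Step 3: a2 = 3, total Fox 19-colorings = 19

3


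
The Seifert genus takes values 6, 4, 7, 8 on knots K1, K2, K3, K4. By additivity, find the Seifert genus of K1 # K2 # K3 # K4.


The Seifert genus is additive under connected sum.
Seifert genus(K1 # K2 # K3 # K4) = (6) + (4) + (7) + (8)
= 25

25


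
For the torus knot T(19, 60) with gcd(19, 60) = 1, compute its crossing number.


For a torus knot T(p, q) with gcd(p,q)=1,
the crossing number is min(p*(q-1), q*(p-1)).
p*(q-1) = 19*59 = 1121
q*(p-1) = 60*18 = 1080
min(1121, 1080) = 1080

1080


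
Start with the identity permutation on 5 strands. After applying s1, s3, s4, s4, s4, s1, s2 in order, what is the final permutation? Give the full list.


Starting with identity [1, 2, 3, 4, 5].
Apply generators in sequence:
  After s1: [2, 1, 3, 4, 5]
  After s3: [2, 1, 4, 3, 5]
  After s4: [2, 1, 4, 5, 3]
  After s4: [2, 1, 4, 3, 5]
  After s4: [2, 1, 4, 5, 3]
  After s1: [1, 2, 4, 5, 3]
  After s2: [1, 4, 2, 5, 3]
Final permutation: [1, 4, 2, 5, 3]

[1, 4, 2, 5, 3]


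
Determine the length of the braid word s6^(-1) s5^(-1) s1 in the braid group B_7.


The word length counts the number of generators (including inverses).
Listing each generator: s6^(-1), s5^(-1), s1
There are 3 generators in this braid word.

3


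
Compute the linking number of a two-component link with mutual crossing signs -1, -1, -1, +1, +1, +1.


Step 1: Count positive crossings: 3
Step 2: Count negative crossings: 3
Step 3: Sum of signs = 3 - 3 = 0
Step 4: Linking number = sum/2 = 0/2 = 0

0


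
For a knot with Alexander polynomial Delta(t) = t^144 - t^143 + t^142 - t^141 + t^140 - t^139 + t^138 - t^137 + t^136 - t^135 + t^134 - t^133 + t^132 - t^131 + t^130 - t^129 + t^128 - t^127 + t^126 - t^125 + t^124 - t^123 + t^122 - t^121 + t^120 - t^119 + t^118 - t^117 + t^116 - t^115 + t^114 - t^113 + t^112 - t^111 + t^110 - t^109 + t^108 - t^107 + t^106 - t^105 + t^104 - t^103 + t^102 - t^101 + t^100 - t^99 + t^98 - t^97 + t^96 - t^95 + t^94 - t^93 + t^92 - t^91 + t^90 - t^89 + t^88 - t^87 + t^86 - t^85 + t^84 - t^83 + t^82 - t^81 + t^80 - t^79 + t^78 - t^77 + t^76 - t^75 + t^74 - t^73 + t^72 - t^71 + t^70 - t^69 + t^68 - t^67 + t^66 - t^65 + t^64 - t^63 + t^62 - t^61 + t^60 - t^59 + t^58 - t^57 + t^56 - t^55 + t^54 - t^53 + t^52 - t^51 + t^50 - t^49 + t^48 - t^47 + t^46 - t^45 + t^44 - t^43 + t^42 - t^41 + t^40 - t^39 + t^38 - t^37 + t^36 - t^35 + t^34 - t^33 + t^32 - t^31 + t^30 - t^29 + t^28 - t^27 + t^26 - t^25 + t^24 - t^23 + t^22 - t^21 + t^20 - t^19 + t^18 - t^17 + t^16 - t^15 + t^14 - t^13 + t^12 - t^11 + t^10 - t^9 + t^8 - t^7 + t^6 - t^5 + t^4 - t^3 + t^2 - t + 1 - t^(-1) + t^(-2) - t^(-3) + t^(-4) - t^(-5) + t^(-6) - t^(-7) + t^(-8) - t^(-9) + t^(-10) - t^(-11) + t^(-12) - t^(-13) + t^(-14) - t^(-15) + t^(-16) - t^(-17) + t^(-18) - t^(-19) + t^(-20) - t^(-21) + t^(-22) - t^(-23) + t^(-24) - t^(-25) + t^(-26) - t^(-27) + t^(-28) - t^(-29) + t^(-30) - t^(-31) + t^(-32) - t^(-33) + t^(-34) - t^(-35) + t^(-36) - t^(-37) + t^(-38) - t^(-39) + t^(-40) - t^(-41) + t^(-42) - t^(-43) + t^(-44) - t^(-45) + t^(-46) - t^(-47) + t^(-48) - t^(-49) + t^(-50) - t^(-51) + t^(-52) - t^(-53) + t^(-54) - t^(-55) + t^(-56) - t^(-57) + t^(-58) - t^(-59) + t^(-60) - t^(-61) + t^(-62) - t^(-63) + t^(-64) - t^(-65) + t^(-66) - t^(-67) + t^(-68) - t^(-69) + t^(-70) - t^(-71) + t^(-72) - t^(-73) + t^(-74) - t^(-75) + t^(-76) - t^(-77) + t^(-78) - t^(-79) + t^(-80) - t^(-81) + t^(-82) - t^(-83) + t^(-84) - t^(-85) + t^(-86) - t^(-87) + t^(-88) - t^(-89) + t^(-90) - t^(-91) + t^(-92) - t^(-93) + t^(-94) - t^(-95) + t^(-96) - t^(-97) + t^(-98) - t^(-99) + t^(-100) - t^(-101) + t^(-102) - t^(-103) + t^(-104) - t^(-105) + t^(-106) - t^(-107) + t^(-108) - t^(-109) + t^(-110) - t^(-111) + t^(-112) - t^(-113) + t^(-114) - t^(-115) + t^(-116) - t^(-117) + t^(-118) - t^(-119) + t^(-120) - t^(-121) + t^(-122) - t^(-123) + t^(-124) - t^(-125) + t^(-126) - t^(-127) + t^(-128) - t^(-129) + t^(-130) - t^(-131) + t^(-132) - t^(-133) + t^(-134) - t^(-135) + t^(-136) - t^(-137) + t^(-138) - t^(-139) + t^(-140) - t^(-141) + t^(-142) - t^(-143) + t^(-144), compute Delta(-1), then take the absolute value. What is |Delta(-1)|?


Step 1: The polynomial has 289 terms with alternating signs, exponents from 144 down to -144.
Step 2: Substitute t = -1. The i-th term has coefficient (-1)^i and exponent (m-i),
  so its value is (-1)^i * (-1)^(m-i) = (-1)^m = 1 for every i.
Step 3: All 289 terms equal 1, so Delta(-1) = 289 * (1) = 289
Step 4: |Delta(-1)| = 289

289


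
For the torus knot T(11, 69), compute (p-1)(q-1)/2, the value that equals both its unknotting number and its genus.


For a torus knot T(p,q), both the unknotting number and genus equal (p-1)(q-1)/2.
= (11-1)(69-1)/2
= 10*68/2
= 680/2 = 340

340


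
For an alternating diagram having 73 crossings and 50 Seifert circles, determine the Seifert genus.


For alternating knots, g = (c - s + 1)/2.
= (73 - 50 + 1)/2
= 24/2 = 12

12


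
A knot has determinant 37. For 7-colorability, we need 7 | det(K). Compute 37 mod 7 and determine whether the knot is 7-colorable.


Step 1: A knot is p-colorable if and only if p divides its determinant.
Step 2: Compute 37 mod 7.
37 = 5 * 7 + 2
Step 3: 37 mod 7 = 2
Step 4: The knot is 7-colorable: no

2


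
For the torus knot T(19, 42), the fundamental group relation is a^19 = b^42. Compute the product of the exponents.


The relation is a^19 = b^42.
Product of exponents = 19 * 42
= 798

798


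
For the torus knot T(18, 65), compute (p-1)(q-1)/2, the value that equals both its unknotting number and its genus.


For a torus knot T(p,q), both the unknotting number and genus equal (p-1)(q-1)/2.
= (18-1)(65-1)/2
= 17*64/2
= 1088/2 = 544

544


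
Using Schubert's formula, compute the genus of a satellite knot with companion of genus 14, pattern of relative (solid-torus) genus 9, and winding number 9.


Schubert: g(satellite) = g_rel(pattern) + |winding| * g(companion),
where g_rel(pattern) is the genus of the pattern relative to the solid torus.
= 9 + 9 * 14
= 9 + 126 = 135

135


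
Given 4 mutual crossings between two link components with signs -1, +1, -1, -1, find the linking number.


Step 1: Count positive crossings: 1
Step 2: Count negative crossings: 3
Step 3: Sum of signs = 1 - 3 = -2
Step 4: Linking number = sum/2 = -2/2 = -1

-1


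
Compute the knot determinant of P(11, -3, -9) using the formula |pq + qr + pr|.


Step 1: Compute pq + qr + pr.
pq = 11*(-3) = -33
qr = (-3)*(-9) = 27
pr = 11*(-9) = -99
pq + qr + pr = -33 + 27 + (-99) = -105
Step 2: Take absolute value.
det(P(11,-3,-9)) = |-105| = 105

105


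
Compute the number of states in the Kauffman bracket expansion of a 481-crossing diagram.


Each crossing contributes 2 choices (A-smoothing or B-smoothing).
Total states = 2^481 = 6243497100631984462763194459586332611497196285329942301718313919250743477639531240240612206126983942319653862242813245790895951358576570612580352

6243497100631984462763194459586332611497196285329942301718313919250743477639531240240612206126983942319653862242813245790895951358576570612580352


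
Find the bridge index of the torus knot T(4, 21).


The bridge number of T(p,q) is min(p,q).
min(4, 21) = 4

4


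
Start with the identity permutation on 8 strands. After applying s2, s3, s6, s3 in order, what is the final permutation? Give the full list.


Starting with identity [1, 2, 3, 4, 5, 6, 7, 8].
Apply generators in sequence:
  After s2: [1, 3, 2, 4, 5, 6, 7, 8]
  After s3: [1, 3, 4, 2, 5, 6, 7, 8]
  After s6: [1, 3, 4, 2, 5, 7, 6, 8]
  After s3: [1, 3, 2, 4, 5, 7, 6, 8]
Final permutation: [1, 3, 2, 4, 5, 7, 6, 8]

[1, 3, 2, 4, 5, 7, 6, 8]


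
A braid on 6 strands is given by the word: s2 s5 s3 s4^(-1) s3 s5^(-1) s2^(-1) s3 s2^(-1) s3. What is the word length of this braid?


The word length counts the number of generators (including inverses).
Listing each generator: s2, s5, s3, s4^(-1), s3, s5^(-1), s2^(-1), s3, s2^(-1), s3
There are 10 generators in this braid word.

10


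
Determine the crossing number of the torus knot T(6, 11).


For a torus knot T(p, q) with gcd(p,q)=1,
the crossing number is min(p*(q-1), q*(p-1)).
p*(q-1) = 6*10 = 60
q*(p-1) = 11*5 = 55
min(60, 55) = 55

55


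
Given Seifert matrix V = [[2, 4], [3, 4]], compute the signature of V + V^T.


Step 1: V + V^T = [[4, 7], [7, 8]]
Step 2: trace = 12, det = -17
Step 3: Discriminant = 12^2 - 4*(-17) = 212
Step 4: Eigenvalues: 13.2801, -1.28011
Step 5: Signature = (# positive eigenvalues) - (# negative eigenvalues) = 0

0


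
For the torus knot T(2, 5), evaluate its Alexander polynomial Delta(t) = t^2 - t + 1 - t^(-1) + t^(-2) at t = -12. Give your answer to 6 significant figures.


Substituting t = -12 into Delta(t) = t^2 - t + 1 - t^(-1) + t^(-2):
Term values: (144) + (12) + (1) + (0.0833333) + (0.00694444)
Sum = 157.0902778
Rounded to 6 significant figures: 157.09

157.09


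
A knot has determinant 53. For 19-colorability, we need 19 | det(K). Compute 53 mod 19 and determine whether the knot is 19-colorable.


Step 1: A knot is p-colorable if and only if p divides its determinant.
Step 2: Compute 53 mod 19.
53 = 2 * 19 + 15
Step 3: 53 mod 19 = 15
Step 4: The knot is 19-colorable: no

15


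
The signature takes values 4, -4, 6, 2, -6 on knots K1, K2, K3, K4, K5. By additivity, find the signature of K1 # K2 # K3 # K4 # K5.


The signature is additive under connected sum.
signature(K1 # K2 # K3 # K4 # K5) = (4) + (-4) + (6) + (2) + (-6)
= 2

2


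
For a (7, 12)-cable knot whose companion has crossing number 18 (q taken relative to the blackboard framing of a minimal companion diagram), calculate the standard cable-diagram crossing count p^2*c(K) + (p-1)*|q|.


Step 1: Each of the c(K) crossings of the companion diagram becomes p*p = p^2 crossings among the p parallel strands, and each of the |q| twists s_1 s_2 ... s_(p-1) adds (p-1) crossings.
  Crossings = p^2 * c(K) + (p-1)*|q|
Step 2: = 7^2 * 18 + (7-1)*12
Step 3: = 49*18 + 6*12
Step 4: = 882 + 72 = 954

954


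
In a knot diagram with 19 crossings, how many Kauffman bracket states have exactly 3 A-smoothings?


We choose which 3 of 19 crossings get A-smoothings.
C(19, 3) = 19! / (3! * 16!)
= 969

969


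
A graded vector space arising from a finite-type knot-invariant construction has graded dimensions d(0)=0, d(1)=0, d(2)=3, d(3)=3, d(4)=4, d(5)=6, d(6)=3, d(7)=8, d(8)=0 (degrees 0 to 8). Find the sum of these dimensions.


Total dimension = d(0) + d(1) + ... + d(8)
= 0 + 0 + 3 + 3 + 4 + 6 + 3 + 8 + 0
= 27

27


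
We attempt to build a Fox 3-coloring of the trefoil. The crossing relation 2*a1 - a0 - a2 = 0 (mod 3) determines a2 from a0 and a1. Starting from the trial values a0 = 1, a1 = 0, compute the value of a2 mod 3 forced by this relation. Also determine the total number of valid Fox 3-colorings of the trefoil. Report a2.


Step 1: Apply the given crossing relation 2*a1 - a0 - a2 = 0 (mod 3).
  a2 = 2*a1 - a0 mod 3
  a2 = 2*0 - 1 mod 3
  a2 = 0 - 1 mod 3
  a2 = -1 mod 3 = 2
Step 2: The trefoil has determinant 3.
  Number of Fox p-colorings (p prime) is p^2 if p = 3, else p.
  Since p = 3 divides det = 3, the trefoil is 3-colorable.
  (Indeed for p = 3 any choice of a0, a1 extends to a valid coloring; the trial (a0, a1, a2) = (1, 0, 2) satisfies all three crossing relations.)
  Total colorings = 3^2 = 9
Step 3: a2 = 2, total Fox 3-colorings = 9

2


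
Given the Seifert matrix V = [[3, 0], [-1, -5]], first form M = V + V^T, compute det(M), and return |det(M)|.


Step 1: Form V + V^T where V = [[3, 0], [-1, -5]]
  V^T = [[3, -1], [0, -5]]
  V + V^T = [[6, -1], [-1, -10]]
Step 2: det(V + V^T) = 6*(-10) - (-1)*(-1)
  = -60 - 1 = -61
Step 3: Knot determinant = |det(V + V^T)| = |-61| = 61

61
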